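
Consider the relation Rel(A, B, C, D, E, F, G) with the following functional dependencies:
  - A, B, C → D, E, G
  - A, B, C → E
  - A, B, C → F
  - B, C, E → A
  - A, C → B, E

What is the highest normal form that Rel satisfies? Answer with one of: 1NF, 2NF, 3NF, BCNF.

Candidate keys: {A, C}, {B, C, E}. Prime attributes: {A, B, C, E}.
Each dependency's left side is a superkey — BCNF holds.

BCNF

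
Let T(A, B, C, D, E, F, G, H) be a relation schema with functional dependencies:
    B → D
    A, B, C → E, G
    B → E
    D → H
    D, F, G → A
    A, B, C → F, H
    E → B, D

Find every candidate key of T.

{C} never appears on the right of any FD, so every key must include it.
{A, B, C} is a candidate key since {A, B, C}⁺ = {A, B, C, D, E, F, G, H} covers every attribute.
{A, C, E} is a candidate key since {A, C, E}⁺ = {A, B, C, D, E, F, G, H} covers every attribute.
{B, C, F, G} is a candidate key since {B, C, F, G}⁺ = {A, B, C, D, E, F, G, H} covers every attribute.
{C, E, F, G} is a candidate key since {C, E, F, G}⁺ = {A, B, C, D, E, F, G, H} covers every attribute.
Any other superkey properly contains one of these, so there are no further candidate keys.

{A, B, C}, {A, C, E}, {B, C, F, G}, {C, E, F, G}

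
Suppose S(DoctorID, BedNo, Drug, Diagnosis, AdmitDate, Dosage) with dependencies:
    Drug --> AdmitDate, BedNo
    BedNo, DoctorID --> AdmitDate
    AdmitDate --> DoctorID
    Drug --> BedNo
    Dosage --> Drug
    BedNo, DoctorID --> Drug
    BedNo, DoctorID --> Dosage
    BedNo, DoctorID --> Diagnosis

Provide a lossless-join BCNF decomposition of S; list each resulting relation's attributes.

Candidate keys of the original relation: {AdmitDate, BedNo}, {BedNo, DoctorID}, {Dosage}, {Drug}.
{AdmitDate, BedNo, Diagnosis, DoctorID, Dosage, Drug}: {AdmitDate} determines {AdmitDate, DoctorID} here but is not a superkey — split on AdmitDate --> DoctorID, giving {AdmitDate, DoctorID} and {AdmitDate, BedNo, Diagnosis, Dosage, Drug}.
{AdmitDate, DoctorID} has no BCNF violation.
{AdmitDate, BedNo, Diagnosis, Dosage, Drug} has no BCNF violation.

{AdmitDate, BedNo, Diagnosis, Dosage, Drug}; {AdmitDate, DoctorID}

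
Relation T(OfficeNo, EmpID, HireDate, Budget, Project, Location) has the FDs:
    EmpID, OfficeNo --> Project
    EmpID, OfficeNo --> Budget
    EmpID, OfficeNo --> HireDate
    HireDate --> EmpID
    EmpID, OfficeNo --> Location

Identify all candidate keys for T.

{OfficeNo} never appears on the right of any FD, so every key must include it.
Closure of {EmpID, OfficeNo} is {Budget, EmpID, HireDate, Location, OfficeNo, Project}, the whole schema; {EmpID, OfficeNo} is a candidate key.
Closure of {HireDate, OfficeNo} is {Budget, EmpID, HireDate, Location, OfficeNo, Project}, the whole schema; {HireDate, OfficeNo} is a candidate key.
Any other superkey properly contains one of these, so there are no further candidate keys.

{EmpID, OfficeNo}, {HireDate, OfficeNo}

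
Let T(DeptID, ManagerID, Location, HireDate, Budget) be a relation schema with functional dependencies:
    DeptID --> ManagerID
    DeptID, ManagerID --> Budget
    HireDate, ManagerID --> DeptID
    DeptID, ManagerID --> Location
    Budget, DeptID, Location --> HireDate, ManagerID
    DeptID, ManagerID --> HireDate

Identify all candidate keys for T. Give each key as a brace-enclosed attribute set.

Closure of {DeptID} is {Budget, DeptID, HireDate, Location, ManagerID}, the whole schema; {DeptID} is a candidate key.
Closure of {HireDate, ManagerID} is {Budget, DeptID, HireDate, Location, ManagerID}, the whole schema; {HireDate, ManagerID} is a candidate key.
No proper subset of any of these is a key, and no other minimal superkey exists.

{DeptID}, {HireDate, ManagerID}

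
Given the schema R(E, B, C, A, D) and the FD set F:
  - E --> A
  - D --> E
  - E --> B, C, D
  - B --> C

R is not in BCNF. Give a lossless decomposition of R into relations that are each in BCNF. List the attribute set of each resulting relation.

Candidate keys of the original relation: {D}, {E}.
Within {A, B, C, D, E}: {B}⁺ ∩ {A, B, C, D, E} = {B, C}, not the whole set, so B --> C violates BCNF; decompose into {B, C} and {A, B, D, E}.
{B, C} is in BCNF.
{A, B, D, E} is in BCNF.

{A, B, D, E}; {B, C}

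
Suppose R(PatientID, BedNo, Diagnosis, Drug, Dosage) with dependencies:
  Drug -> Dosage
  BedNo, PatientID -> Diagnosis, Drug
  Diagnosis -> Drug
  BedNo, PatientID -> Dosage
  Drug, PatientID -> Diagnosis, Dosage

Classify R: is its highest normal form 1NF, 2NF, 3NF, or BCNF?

Candidate key: {BedNo, PatientID}. Prime attributes: {BedNo, PatientID}.
Drug -> Dosage: {Drug}⁺ = {Dosage, Drug}, which is not all of the attributes, so the left side is not a superkey — BCNF is violated.
Drug -> Dosage has non-prime {Dosage} on the right and a non-superkey on the left, so 3NF fails.
No proper subset of a key has a non-prime attribute in its closure, so there is no partial dependency; 2NF holds.

2NF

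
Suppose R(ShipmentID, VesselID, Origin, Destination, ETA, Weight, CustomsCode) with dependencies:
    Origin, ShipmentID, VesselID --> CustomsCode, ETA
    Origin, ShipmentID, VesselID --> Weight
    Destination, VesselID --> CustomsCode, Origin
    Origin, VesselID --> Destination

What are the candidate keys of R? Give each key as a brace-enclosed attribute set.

{Destination, ShipmentID, VesselID}, {Origin, ShipmentID, VesselID}

No FD produces {ShipmentID, VesselID}, so they must be in every candidate key.
{Destination, ShipmentID, VesselID}⁺ = {CustomsCode, Destination, ETA, Origin, ShipmentID, VesselID, Weight}, which is every attribute, so {Destination, ShipmentID, VesselID} is a candidate key.
{Origin, ShipmentID, VesselID}⁺ = {CustomsCode, Destination, ETA, Origin, ShipmentID, VesselID, Weight}, which is every attribute, so {Origin, ShipmentID, VesselID} is a candidate key.
These are minimal and exhaustive — every other superkey contains one of them.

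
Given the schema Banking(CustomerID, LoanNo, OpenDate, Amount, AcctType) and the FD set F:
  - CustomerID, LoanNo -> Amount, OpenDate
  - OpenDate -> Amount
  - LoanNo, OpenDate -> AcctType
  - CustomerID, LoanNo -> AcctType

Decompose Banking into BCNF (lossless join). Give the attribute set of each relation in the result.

{AcctType, LoanNo, OpenDate}; {Amount, OpenDate}; {CustomerID, LoanNo, OpenDate}

Candidate key of the original relation: {CustomerID, LoanNo}.
{AcctType, Amount, CustomerID, LoanNo, OpenDate}: {OpenDate} determines {Amount, OpenDate} here but is not a superkey — split on OpenDate -> Amount, giving {Amount, OpenDate} and {AcctType, CustomerID, LoanNo, OpenDate}.
{Amount, OpenDate} is in BCNF.
{AcctType, CustomerID, LoanNo, OpenDate}: {LoanNo, OpenDate} determines {AcctType, LoanNo, OpenDate} here but is not a superkey — split on LoanNo, OpenDate -> AcctType, giving {AcctType, LoanNo, OpenDate} and {CustomerID, LoanNo, OpenDate}.
{AcctType, LoanNo, OpenDate} is in BCNF.
{CustomerID, LoanNo, OpenDate} is in BCNF.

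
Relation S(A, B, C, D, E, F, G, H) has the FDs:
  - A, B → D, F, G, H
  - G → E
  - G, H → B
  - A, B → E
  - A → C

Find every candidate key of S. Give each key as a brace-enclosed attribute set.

{A, B}, {A, G, H}

{A} never appears on the right of any FD, so every key must include it.
Closure of {A, B} is {A, B, C, D, E, F, G, H}, the whole schema; {A, B} is a candidate key.
Closure of {A, G, H} is {A, B, C, D, E, F, G, H}, the whole schema; {A, G, H} is a candidate key.
Any other superkey properly contains one of these, so there are no further candidate keys.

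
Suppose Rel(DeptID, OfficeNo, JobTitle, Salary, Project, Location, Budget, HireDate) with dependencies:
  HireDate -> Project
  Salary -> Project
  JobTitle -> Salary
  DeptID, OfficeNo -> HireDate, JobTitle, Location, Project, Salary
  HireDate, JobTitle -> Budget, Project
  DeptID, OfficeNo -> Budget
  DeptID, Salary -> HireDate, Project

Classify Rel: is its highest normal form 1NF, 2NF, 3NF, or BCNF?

2NF

Candidate key: {DeptID, OfficeNo}. Prime attributes: {DeptID, OfficeNo}.
HireDate -> Project: {HireDate}⁺ = {HireDate, Project}, which is not all of the attributes, so the left side is not a superkey — BCNF is violated.
Because {Project} is non-prime and the left side of HireDate -> Project is not a superkey, the relation is not in 3NF.
No proper subset of a key has a non-prime attribute in its closure, so there is no partial dependency; 2NF holds.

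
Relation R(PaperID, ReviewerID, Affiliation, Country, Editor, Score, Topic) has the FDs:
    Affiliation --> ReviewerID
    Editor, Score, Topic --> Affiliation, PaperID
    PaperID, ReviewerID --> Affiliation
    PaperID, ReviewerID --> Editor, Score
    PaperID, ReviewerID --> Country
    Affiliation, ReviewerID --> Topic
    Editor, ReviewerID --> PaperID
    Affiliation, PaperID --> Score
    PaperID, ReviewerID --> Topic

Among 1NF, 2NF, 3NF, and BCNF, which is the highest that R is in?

3NF

Candidate keys: {Affiliation, Editor}, {Affiliation, PaperID}, {Editor, ReviewerID}, {Editor, Score, Topic}, {PaperID, ReviewerID}. Prime attributes: {Affiliation, Editor, PaperID, ReviewerID, Score, Topic}.
Affiliation --> ReviewerID breaks BCNF: {Affiliation}⁺ = {Affiliation, ReviewerID, Topic}, so {Affiliation} is not a superkey.
Since {ReviewerID} ⊆ prime attributes and every other non-superkey FD also has a prime right side, the schema is in 3NF.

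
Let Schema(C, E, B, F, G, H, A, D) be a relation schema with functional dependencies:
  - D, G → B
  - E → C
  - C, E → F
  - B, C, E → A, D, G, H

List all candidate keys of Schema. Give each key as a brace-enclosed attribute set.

No FD produces {E}, so it must be in every candidate key.
{B, E}⁺ = {A, B, C, D, E, F, G, H} — all of the relation — so {B, E} is a candidate key.
{D, E, G}⁺ = {A, B, C, D, E, F, G, H} — all of the relation — so {D, E, G} is a candidate key.
Any other superkey properly contains one of these, so there are no further candidate keys.

{B, E}, {D, E, G}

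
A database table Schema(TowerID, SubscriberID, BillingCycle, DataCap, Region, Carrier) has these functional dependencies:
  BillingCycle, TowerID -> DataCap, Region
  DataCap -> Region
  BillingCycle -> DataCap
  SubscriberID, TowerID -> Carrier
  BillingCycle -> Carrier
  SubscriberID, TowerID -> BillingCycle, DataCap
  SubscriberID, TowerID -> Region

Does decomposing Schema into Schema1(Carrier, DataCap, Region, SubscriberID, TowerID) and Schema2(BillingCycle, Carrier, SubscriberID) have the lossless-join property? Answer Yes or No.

The shared attributes are {Carrier, SubscriberID} and {Carrier, SubscriberID}⁺ = {Carrier, SubscriberID}.
Neither Schema1 nor Schema2 is contained in that closure, so the decomposition is lossy.

No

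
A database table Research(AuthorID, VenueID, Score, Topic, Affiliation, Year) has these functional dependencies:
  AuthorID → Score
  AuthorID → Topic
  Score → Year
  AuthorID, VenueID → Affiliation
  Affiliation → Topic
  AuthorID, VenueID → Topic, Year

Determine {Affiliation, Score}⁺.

Start with {Affiliation, Score}.
Score → Year applies; add {Year} → now {Affiliation, Score, Year}.
Affiliation → Topic applies; add {Topic} → now {Affiliation, Score, Topic, Year}.
No further FD applies.

{Affiliation, Score, Topic, Year}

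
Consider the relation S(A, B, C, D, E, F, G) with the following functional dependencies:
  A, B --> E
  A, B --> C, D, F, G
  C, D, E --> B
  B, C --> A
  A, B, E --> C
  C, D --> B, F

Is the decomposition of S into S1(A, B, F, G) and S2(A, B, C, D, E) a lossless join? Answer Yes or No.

Yes

S1 ∩ S2 = {A, B}; its closure under F is {A, B, C, D, E, F, G}.
Since S1 ⊆ {A, B, C, D, E, F, G}, the intersection is a superkey of S1; the decomposition is lossless.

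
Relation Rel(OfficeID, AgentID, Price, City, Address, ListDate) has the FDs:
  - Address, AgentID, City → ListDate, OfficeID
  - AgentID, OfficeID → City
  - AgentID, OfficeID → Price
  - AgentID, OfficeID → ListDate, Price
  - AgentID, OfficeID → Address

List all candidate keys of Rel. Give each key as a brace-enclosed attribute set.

Attributes never on any right-hand side: {AgentID} — every candidate key must contain it.
{AgentID, OfficeID}⁺ = {Address, AgentID, City, ListDate, OfficeID, Price} — all of the relation — so {AgentID, OfficeID} is a candidate key.
{Address, AgentID, City}⁺ = {Address, AgentID, City, ListDate, OfficeID, Price} — all of the relation — so {Address, AgentID, City} is a candidate key.
No proper subset of any of these is a key, and no other minimal superkey exists.

{Address, AgentID, City}, {AgentID, OfficeID}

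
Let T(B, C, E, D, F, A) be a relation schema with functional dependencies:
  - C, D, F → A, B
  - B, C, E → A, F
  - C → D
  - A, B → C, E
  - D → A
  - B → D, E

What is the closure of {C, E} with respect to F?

{A, C, D, E}

Start with {C, E}.
C → D applies; add {D} → now {C, D, E}.
D → A applies; add {A} → now {A, C, D, E}.
No further FD applies.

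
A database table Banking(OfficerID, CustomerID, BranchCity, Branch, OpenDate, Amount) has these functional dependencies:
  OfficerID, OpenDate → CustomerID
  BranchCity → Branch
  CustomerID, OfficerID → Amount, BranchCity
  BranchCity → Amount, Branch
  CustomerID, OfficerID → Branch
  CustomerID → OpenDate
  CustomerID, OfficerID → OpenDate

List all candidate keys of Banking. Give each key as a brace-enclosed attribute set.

Attributes never on any right-hand side: {OfficerID} — every candidate key must contain it.
{CustomerID, OfficerID} is a candidate key since {CustomerID, OfficerID}⁺ = {Amount, Branch, BranchCity, CustomerID, OfficerID, OpenDate} covers every attribute.
{OfficerID, OpenDate} is a candidate key since {OfficerID, OpenDate}⁺ = {Amount, Branch, BranchCity, CustomerID, OfficerID, OpenDate} covers every attribute.
These are minimal and exhaustive — every other superkey contains one of them.

{CustomerID, OfficerID}, {OfficerID, OpenDate}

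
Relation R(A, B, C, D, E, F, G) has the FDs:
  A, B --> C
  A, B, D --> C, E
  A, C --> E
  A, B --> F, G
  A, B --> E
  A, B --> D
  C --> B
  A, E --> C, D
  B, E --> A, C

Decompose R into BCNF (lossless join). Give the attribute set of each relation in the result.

{A, C, D, E, F, G}; {B, C}

Candidate keys of the original relation: {A, B}, {A, C}, {A, E}, {B, E}, {C, E}.
In {A, B, C, D, E, F, G}, {C} is not a superkey ({C}⁺ restricted to this set is {B, C}), so split on C --> B into {B, C} and {A, C, D, E, F, G}.
{B, C} has no BCNF violation.
{A, C, D, E, F, G} has no BCNF violation.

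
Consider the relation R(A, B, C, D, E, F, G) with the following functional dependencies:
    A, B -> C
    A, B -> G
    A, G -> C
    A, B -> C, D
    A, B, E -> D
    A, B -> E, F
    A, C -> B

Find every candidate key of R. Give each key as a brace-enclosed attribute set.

Attributes never on any right-hand side: {A} — every candidate key must contain it.
{A, B} is a candidate key since {A, B}⁺ = {A, B, C, D, E, F, G} covers every attribute.
{A, C} is a candidate key since {A, C}⁺ = {A, B, C, D, E, F, G} covers every attribute.
{A, G} is a candidate key since {A, G}⁺ = {A, B, C, D, E, F, G} covers every attribute.
Any other superkey properly contains one of these, so there are no further candidate keys.

{A, B}, {A, C}, {A, G}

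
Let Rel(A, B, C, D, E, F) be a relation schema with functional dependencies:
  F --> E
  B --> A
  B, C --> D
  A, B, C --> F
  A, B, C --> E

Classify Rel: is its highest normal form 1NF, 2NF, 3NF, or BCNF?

Candidate key: {B, C}. Prime attributes: {B, C}.
F --> E: {F}⁺ = {E, F}, which is not all of the attributes, so the left side is not a superkey — BCNF is violated.
Because {E} is non-prime and the left side of F --> E is not a superkey, the relation is not in 3NF.
Since {B} ⊂ {B, C} and {B}⁺ ⊇ {A} with {A} non-prime, there is a partial dependency; 2NF fails.

1NF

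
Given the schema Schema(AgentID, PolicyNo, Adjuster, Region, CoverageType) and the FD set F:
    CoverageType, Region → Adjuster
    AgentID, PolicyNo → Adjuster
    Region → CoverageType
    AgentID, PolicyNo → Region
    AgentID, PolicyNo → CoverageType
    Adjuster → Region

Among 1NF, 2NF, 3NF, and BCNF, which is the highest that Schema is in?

2NF

Candidate key: {AgentID, PolicyNo}. Prime attributes: {AgentID, PolicyNo}.
CoverageType, Region → Adjuster: {CoverageType, Region}⁺ = {Adjuster, CoverageType, Region}, which is not all of the attributes, so the left side is not a superkey — BCNF is violated.
CoverageType, Region → Adjuster has non-prime {Adjuster} on the right and a non-superkey on the left, so 3NF fails.
Checking every proper subset of each key, none determines a non-prime attribute — 2NF is satisfied.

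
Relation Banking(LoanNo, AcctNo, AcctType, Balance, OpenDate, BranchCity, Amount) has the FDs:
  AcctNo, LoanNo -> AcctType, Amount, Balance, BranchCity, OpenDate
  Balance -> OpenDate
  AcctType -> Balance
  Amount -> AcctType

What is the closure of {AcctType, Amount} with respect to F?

{AcctType, Amount, Balance, OpenDate}

Start with {AcctType, Amount}.
AcctType -> Balance applies; add {Balance} → now {AcctType, Amount, Balance}.
Balance -> OpenDate applies; add {OpenDate} → now {AcctType, Amount, Balance, OpenDate}.
No further FD applies.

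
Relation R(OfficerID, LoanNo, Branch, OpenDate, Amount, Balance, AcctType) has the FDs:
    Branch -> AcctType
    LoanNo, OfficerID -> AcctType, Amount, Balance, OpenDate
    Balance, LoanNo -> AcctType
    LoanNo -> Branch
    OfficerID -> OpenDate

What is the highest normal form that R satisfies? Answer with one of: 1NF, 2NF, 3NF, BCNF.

Candidate key: {LoanNo, OfficerID}. Prime attributes: {LoanNo, OfficerID}.
For Branch -> AcctType we have {Branch}⁺ = {AcctType, Branch}; {Branch} is not a superkey, so BCNF fails.
Branch -> AcctType determines the non-prime attribute {AcctType} from a non-superkey — 3NF is violated.
The proper key subset {LoanNo} of {LoanNo, OfficerID} determines non-prime {AcctType, Branch}, so the relation is not even in 2NF.

1NF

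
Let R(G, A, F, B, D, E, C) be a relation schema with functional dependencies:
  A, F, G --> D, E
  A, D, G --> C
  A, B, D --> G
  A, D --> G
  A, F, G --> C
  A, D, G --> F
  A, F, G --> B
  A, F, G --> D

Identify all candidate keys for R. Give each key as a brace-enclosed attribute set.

{A} never appears on the right of any FD, so every key must include it.
Closure of {A, D} is {A, B, C, D, E, F, G}, the whole schema; {A, D} is a candidate key.
Closure of {A, F, G} is {A, B, C, D, E, F, G}, the whole schema; {A, F, G} is a candidate key.
Any other superkey properly contains one of these, so there are no further candidate keys.

{A, D}, {A, F, G}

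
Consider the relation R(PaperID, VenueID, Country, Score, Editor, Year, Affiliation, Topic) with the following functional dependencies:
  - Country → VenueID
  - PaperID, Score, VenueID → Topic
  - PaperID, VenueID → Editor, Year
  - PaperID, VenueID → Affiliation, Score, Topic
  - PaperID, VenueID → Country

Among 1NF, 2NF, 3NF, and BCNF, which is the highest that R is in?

3NF

Candidate keys: {Country, PaperID}, {PaperID, VenueID}. Prime attributes: {Country, PaperID, VenueID}.
For Country → VenueID we have {Country}⁺ = {Country, VenueID}; {Country} is not a superkey, so BCNF fails.
Since {VenueID} ⊆ prime attributes and every other non-superkey FD also has a prime right side, the schema is in 3NF.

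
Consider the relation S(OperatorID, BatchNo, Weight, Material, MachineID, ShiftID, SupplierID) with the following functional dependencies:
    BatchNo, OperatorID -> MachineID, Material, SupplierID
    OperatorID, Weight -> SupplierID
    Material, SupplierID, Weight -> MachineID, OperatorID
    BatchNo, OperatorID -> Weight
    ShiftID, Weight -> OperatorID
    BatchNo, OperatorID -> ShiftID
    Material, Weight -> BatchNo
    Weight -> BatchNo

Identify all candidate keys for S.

{BatchNo, OperatorID}, {Material, SupplierID, Weight}, {OperatorID, Weight}, {ShiftID, Weight}

{BatchNo, OperatorID} is a candidate key since {BatchNo, OperatorID}⁺ = {BatchNo, MachineID, Material, OperatorID, ShiftID, SupplierID, Weight} covers every attribute.
{OperatorID, Weight} is a candidate key since {OperatorID, Weight}⁺ = {BatchNo, MachineID, Material, OperatorID, ShiftID, SupplierID, Weight} covers every attribute.
{ShiftID, Weight} is a candidate key since {ShiftID, Weight}⁺ = {BatchNo, MachineID, Material, OperatorID, ShiftID, SupplierID, Weight} covers every attribute.
{Material, SupplierID, Weight} is a candidate key since {Material, SupplierID, Weight}⁺ = {BatchNo, MachineID, Material, OperatorID, ShiftID, SupplierID, Weight} covers every attribute.
These are minimal and exhaustive — every other superkey contains one of them.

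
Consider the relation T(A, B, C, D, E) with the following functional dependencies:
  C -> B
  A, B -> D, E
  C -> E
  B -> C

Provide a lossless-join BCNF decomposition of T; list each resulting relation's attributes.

{A, C, D}; {B, C, E}

Candidate keys of the original relation: {A, B}, {A, C}.
Within {A, B, C, D, E}: {C}⁺ ∩ {A, B, C, D, E} = {B, C, E}, not the whole set, so C -> B, E violates BCNF; decompose into {B, C, E} and {A, C, D}.
{B, C, E} is in BCNF.
{A, C, D} is in BCNF.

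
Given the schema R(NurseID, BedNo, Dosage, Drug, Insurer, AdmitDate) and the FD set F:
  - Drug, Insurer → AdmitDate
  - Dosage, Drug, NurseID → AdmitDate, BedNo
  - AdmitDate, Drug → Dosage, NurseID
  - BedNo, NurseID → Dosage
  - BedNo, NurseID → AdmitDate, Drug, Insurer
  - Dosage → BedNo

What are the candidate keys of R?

{AdmitDate, Drug} is a candidate key since {AdmitDate, Drug}⁺ = {AdmitDate, BedNo, Dosage, Drug, Insurer, NurseID} covers every attribute.
{BedNo, NurseID} is a candidate key since {BedNo, NurseID}⁺ = {AdmitDate, BedNo, Dosage, Drug, Insurer, NurseID} covers every attribute.
{Dosage, NurseID} is a candidate key since {Dosage, NurseID}⁺ = {AdmitDate, BedNo, Dosage, Drug, Insurer, NurseID} covers every attribute.
{Drug, Insurer} is a candidate key since {Drug, Insurer}⁺ = {AdmitDate, BedNo, Dosage, Drug, Insurer, NurseID} covers every attribute.
These are minimal and exhaustive — every other superkey contains one of them.

{AdmitDate, Drug}, {BedNo, NurseID}, {Dosage, NurseID}, {Drug, Insurer}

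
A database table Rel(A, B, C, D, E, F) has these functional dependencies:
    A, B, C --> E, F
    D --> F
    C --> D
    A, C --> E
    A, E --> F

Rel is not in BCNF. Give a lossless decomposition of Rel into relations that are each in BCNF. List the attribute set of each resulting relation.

Candidate key of the original relation: {A, B, C}.
Within {A, B, C, D, E, F}: {D}⁺ ∩ {A, B, C, D, E, F} = {D, F}, not the whole set, so D --> F violates BCNF; decompose into {D, F} and {A, B, C, D, E}.
{D, F} is in BCNF.
Within {A, B, C, D, E}: {C}⁺ ∩ {A, B, C, D, E} = {C, D}, not the whole set, so C --> D violates BCNF; decompose into {C, D} and {A, B, C, E}.
{C, D} is in BCNF.
Within {A, B, C, E}: {A, C}⁺ ∩ {A, B, C, E} = {A, C, E}, not the whole set, so A, C --> E violates BCNF; decompose into {A, C, E} and {A, B, C}.
{A, C, E} is in BCNF.
{A, B, C} is in BCNF.

{A, B, C}; {A, C, E}; {C, D}; {D, F}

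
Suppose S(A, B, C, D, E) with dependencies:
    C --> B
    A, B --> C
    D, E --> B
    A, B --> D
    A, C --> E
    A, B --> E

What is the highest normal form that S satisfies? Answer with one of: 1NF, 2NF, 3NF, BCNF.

3NF

Candidate keys: {A, B}, {A, C}, {A, D, E}. Prime attributes: {A, B, C, D, E}.
C --> B: {C}⁺ = {B, C}, which is not all of the attributes, so the left side is not a superkey — BCNF is violated.
Since {B} ⊆ prime attributes and every other non-superkey FD also has a prime right side, the schema is in 3NF.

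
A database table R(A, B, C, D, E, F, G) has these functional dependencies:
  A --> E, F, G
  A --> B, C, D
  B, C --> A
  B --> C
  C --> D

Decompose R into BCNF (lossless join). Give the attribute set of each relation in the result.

Candidate keys of the original relation: {A}, {B}.
Within {A, B, C, D, E, F, G}: {C}⁺ ∩ {A, B, C, D, E, F, G} = {C, D}, not the whole set, so C --> D violates BCNF; decompose into {C, D} and {A, B, C, E, F, G}.
{C, D} is in BCNF.
{A, B, C, E, F, G} is in BCNF.

{A, B, C, E, F, G}; {C, D}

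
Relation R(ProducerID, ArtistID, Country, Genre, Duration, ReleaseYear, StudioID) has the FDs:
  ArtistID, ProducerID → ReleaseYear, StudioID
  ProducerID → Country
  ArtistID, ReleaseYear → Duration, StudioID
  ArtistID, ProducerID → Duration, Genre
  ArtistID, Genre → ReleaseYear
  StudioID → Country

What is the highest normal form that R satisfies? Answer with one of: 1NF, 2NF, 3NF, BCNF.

Candidate key: {ArtistID, ProducerID}. Prime attributes: {ArtistID, ProducerID}.
For ProducerID → Country we have {ProducerID}⁺ = {Country, ProducerID}; {ProducerID} is not a superkey, so BCNF fails.
Because {Country} is non-prime and the left side of ProducerID → Country is not a superkey, the relation is not in 3NF.
The proper key subset {ProducerID} of {ArtistID, ProducerID} determines non-prime {Country}, so the relation is not even in 2NF.

1NF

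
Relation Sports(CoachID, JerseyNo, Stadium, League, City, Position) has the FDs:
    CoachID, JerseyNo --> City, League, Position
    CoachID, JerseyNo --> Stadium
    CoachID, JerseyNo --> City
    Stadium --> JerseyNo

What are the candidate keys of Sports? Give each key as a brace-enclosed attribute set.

{CoachID} never appears on the right of any FD, so every key must include it.
Closure of {CoachID, JerseyNo} is {City, CoachID, JerseyNo, League, Position, Stadium}, the whole schema; {CoachID, JerseyNo} is a candidate key.
Closure of {CoachID, Stadium} is {City, CoachID, JerseyNo, League, Position, Stadium}, the whole schema; {CoachID, Stadium} is a candidate key.
Any other superkey properly contains one of these, so there are no further candidate keys.

{CoachID, JerseyNo}, {CoachID, Stadium}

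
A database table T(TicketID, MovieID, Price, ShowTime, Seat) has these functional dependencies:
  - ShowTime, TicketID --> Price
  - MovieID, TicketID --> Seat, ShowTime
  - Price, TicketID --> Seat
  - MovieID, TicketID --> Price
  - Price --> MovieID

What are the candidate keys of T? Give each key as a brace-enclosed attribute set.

Attributes never on any right-hand side: {TicketID} — every candidate key must contain it.
{MovieID, TicketID}⁺ = {MovieID, Price, Seat, ShowTime, TicketID} — all of the relation — so {MovieID, TicketID} is a candidate key.
{Price, TicketID}⁺ = {MovieID, Price, Seat, ShowTime, TicketID} — all of the relation — so {Price, TicketID} is a candidate key.
{ShowTime, TicketID}⁺ = {MovieID, Price, Seat, ShowTime, TicketID} — all of the relation — so {ShowTime, TicketID} is a candidate key.
These are minimal and exhaustive — every other superkey contains one of them.

{MovieID, TicketID}, {Price, TicketID}, {ShowTime, TicketID}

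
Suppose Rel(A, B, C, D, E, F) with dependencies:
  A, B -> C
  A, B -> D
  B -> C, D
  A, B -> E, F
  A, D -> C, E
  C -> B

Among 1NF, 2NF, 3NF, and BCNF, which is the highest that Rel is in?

Candidate keys: {A, B}, {A, C}, {A, D}. Prime attributes: {A, B, C, D}.
For B -> C, D we have {B}⁺ = {B, C, D}; {B} is not a superkey, so BCNF fails.
But every attribute on its right side ({C, D}) is prime, and the same holds for every other non-superkey FD, so 3NF still holds.

3NF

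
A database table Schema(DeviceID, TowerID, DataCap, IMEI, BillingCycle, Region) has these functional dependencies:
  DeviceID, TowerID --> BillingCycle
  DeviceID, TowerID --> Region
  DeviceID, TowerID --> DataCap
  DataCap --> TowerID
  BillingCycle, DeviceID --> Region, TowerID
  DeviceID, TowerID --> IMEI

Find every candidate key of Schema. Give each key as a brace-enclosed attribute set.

{BillingCycle, DeviceID}, {DataCap, DeviceID}, {DeviceID, TowerID}

{DeviceID} never appears on the right of any FD, so every key must include it.
{BillingCycle, DeviceID}⁺ = {BillingCycle, DataCap, DeviceID, IMEI, Region, TowerID}, which is every attribute, so {BillingCycle, DeviceID} is a candidate key.
{DataCap, DeviceID}⁺ = {BillingCycle, DataCap, DeviceID, IMEI, Region, TowerID}, which is every attribute, so {DataCap, DeviceID} is a candidate key.
{DeviceID, TowerID}⁺ = {BillingCycle, DataCap, DeviceID, IMEI, Region, TowerID}, which is every attribute, so {DeviceID, TowerID} is a candidate key.
Any other superkey properly contains one of these, so there are no further candidate keys.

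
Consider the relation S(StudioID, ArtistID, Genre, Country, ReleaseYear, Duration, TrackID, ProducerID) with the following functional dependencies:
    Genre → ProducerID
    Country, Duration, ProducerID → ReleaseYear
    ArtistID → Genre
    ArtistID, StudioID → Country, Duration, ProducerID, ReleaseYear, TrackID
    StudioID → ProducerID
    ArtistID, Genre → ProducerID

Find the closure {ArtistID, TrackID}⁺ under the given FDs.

Start with {ArtistID, TrackID}.
ArtistID → Genre applies; add {Genre} → now {ArtistID, Genre, TrackID}.
ArtistID, Genre → ProducerID applies; add {ProducerID} → now {ArtistID, Genre, ProducerID, TrackID}.
No further FD applies.

{ArtistID, Genre, ProducerID, TrackID}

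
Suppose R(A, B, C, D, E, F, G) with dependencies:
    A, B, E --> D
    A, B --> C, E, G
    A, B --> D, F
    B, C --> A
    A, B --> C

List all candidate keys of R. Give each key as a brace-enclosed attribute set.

{A, B}, {B, C}

Attributes never on any right-hand side: {B} — every candidate key must contain it.
{A, B}⁺ = {A, B, C, D, E, F, G}, which is every attribute, so {A, B} is a candidate key.
{B, C}⁺ = {A, B, C, D, E, F, G}, which is every attribute, so {B, C} is a candidate key.
Any other superkey properly contains one of these, so there are no further candidate keys.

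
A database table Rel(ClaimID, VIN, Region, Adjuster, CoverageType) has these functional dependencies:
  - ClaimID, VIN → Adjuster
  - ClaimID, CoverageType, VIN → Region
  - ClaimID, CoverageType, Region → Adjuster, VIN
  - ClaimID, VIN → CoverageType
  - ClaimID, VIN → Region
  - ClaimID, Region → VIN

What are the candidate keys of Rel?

Attributes never on any right-hand side: {ClaimID} — every candidate key must contain it.
{ClaimID, Region} is a candidate key since {ClaimID, Region}⁺ = {Adjuster, ClaimID, CoverageType, Region, VIN} covers every attribute.
{ClaimID, VIN} is a candidate key since {ClaimID, VIN}⁺ = {Adjuster, ClaimID, CoverageType, Region, VIN} covers every attribute.
These are minimal and exhaustive — every other superkey contains one of them.

{ClaimID, Region}, {ClaimID, VIN}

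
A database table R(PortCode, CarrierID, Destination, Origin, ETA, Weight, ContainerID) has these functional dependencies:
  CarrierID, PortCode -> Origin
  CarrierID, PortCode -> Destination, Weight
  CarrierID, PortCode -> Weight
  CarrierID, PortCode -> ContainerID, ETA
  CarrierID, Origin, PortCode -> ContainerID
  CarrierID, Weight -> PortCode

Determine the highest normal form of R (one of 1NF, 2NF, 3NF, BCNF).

BCNF

Candidate keys: {CarrierID, PortCode}, {CarrierID, Weight}. Prime attributes: {CarrierID, PortCode, Weight}.
The left-hand side of every FD is a superkey, so BCNF is satisfied.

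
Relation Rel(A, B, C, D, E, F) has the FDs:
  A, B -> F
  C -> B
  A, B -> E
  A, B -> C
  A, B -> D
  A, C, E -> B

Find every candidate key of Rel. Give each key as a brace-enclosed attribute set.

{A} never appears on the right of any FD, so every key must include it.
Closure of {A, B} is {A, B, C, D, E, F}, the whole schema; {A, B} is a candidate key.
Closure of {A, C} is {A, B, C, D, E, F}, the whole schema; {A, C} is a candidate key.
These are minimal and exhaustive — every other superkey contains one of them.

{A, B}, {A, C}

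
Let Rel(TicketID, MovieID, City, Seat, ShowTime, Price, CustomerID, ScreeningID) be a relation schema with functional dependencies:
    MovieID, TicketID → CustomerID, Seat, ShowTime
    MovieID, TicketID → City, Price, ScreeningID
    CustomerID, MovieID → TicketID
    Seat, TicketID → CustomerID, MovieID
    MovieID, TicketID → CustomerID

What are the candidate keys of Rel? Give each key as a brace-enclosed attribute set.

{CustomerID, MovieID}, {MovieID, TicketID}, {Seat, TicketID}

{CustomerID, MovieID}⁺ = {City, CustomerID, MovieID, Price, ScreeningID, Seat, ShowTime, TicketID}, which is every attribute, so {CustomerID, MovieID} is a candidate key.
{MovieID, TicketID}⁺ = {City, CustomerID, MovieID, Price, ScreeningID, Seat, ShowTime, TicketID}, which is every attribute, so {MovieID, TicketID} is a candidate key.
{Seat, TicketID}⁺ = {City, CustomerID, MovieID, Price, ScreeningID, Seat, ShowTime, TicketID}, which is every attribute, so {Seat, TicketID} is a candidate key.
No proper subset of any of these is a key, and no other minimal superkey exists.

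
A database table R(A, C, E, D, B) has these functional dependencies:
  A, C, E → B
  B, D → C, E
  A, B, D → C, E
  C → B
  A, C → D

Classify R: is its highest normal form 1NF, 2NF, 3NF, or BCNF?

1NF

Candidate keys: {A, B, D}, {A, C}. Prime attributes: {A, B, C, D}.
B, D → C, E: {B, D}⁺ = {B, C, D, E}, which is not all of the attributes, so the left side is not a superkey — BCNF is violated.
Because {E} is non-prime and the left side of B, D → C, E is not a superkey, the relation is not in 3NF.
The proper key subset {B, D} of {A, B, D} determines non-prime {E}, so the relation is not even in 2NF.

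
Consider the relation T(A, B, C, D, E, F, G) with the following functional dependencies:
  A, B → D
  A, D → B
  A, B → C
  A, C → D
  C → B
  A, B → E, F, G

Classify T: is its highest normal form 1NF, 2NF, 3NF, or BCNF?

Candidate keys: {A, B}, {A, C}, {A, D}. Prime attributes: {A, B, C, D}.
C → B breaks BCNF: {C}⁺ = {B, C}, so {C} is not a superkey.
Since {B} ⊆ prime attributes and every other non-superkey FD also has a prime right side, the schema is in 3NF.

3NF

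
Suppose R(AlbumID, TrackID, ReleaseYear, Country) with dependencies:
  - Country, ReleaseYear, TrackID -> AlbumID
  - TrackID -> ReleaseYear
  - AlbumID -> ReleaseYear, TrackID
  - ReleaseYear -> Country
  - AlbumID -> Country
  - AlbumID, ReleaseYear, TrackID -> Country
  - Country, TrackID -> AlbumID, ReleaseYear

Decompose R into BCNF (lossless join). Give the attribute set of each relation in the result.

Candidate keys of the original relation: {AlbumID}, {TrackID}.
{AlbumID, Country, ReleaseYear, TrackID}: {ReleaseYear} determines {Country, ReleaseYear} here but is not a superkey — split on ReleaseYear -> Country, giving {Country, ReleaseYear} and {AlbumID, ReleaseYear, TrackID}.
{Country, ReleaseYear} is in BCNF.
{AlbumID, ReleaseYear, TrackID} is in BCNF.

{AlbumID, ReleaseYear, TrackID}; {Country, ReleaseYear}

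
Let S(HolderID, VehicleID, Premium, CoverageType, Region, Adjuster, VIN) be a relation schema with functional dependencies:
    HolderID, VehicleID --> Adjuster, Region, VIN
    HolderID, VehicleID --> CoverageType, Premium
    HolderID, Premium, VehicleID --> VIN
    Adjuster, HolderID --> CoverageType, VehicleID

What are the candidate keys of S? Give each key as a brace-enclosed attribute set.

Attributes never on any right-hand side: {HolderID} — every candidate key must contain it.
Closure of {Adjuster, HolderID} is {Adjuster, CoverageType, HolderID, Premium, Region, VIN, VehicleID}, the whole schema; {Adjuster, HolderID} is a candidate key.
Closure of {HolderID, VehicleID} is {Adjuster, CoverageType, HolderID, Premium, Region, VIN, VehicleID}, the whole schema; {HolderID, VehicleID} is a candidate key.
No proper subset of any of these is a key, and no other minimal superkey exists.

{Adjuster, HolderID}, {HolderID, VehicleID}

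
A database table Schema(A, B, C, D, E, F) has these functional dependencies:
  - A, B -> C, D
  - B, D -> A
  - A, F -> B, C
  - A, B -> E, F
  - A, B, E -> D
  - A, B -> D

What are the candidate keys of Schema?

{A, B}, {A, F}, {B, D}

Closure of {A, B} is {A, B, C, D, E, F}, the whole schema; {A, B} is a candidate key.
Closure of {A, F} is {A, B, C, D, E, F}, the whole schema; {A, F} is a candidate key.
Closure of {B, D} is {A, B, C, D, E, F}, the whole schema; {B, D} is a candidate key.
These are minimal and exhaustive — every other superkey contains one of them.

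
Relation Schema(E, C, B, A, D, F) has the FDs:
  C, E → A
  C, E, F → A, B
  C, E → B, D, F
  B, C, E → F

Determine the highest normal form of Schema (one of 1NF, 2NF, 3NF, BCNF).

Candidate key: {C, E}. Prime attributes: {C, E}.
The left-hand side of every FD is a superkey, so BCNF is satisfied.

BCNF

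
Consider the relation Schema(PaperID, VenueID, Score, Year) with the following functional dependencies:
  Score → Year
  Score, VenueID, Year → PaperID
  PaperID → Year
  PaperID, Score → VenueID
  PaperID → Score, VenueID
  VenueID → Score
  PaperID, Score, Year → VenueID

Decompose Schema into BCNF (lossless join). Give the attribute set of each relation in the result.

Candidate keys of the original relation: {PaperID}, {VenueID}.
Within {PaperID, Score, VenueID, Year}: {Score}⁺ ∩ {PaperID, Score, VenueID, Year} = {Score, Year}, not the whole set, so Score → Year violates BCNF; decompose into {Score, Year} and {PaperID, Score, VenueID}.
{Score, Year}: every determinant is a superkey — BCNF.
{PaperID, Score, VenueID}: every determinant is a superkey — BCNF.

{PaperID, Score, VenueID}; {Score, Year}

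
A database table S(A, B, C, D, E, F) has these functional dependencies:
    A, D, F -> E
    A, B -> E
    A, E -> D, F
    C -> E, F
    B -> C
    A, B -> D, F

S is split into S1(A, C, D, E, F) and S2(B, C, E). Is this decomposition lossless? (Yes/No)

No

The shared attributes are {C, E} and {C, E}⁺ = {C, E, F}.
Neither S1 nor S2 is contained in that closure, so the decomposition is lossy.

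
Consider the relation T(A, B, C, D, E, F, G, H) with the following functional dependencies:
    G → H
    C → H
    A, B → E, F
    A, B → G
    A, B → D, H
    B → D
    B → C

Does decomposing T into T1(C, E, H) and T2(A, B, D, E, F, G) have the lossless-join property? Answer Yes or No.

Common attributes: {E}; their closure is {E}.
The closure covers neither T1 nor T2 entirely; the join is not lossless.

No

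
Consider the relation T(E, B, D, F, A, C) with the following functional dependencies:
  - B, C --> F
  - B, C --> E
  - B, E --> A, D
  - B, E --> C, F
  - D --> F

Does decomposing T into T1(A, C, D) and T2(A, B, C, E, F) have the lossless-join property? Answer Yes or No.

No

Common attributes: {A, C}; their closure is {A, C}.
The closure covers neither T1 nor T2 entirely; the join is not lossless.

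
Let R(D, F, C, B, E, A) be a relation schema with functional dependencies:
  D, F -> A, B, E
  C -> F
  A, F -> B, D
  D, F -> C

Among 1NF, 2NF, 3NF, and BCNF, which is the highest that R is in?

Candidate keys: {A, C}, {A, F}, {C, D}, {D, F}. Prime attributes: {A, C, D, F}.
For C -> F we have {C}⁺ = {C, F}; {C} is not a superkey, so BCNF fails.
But every attribute on its right side ({F}) is prime, and the same holds for every other non-superkey FD, so 3NF still holds.

3NF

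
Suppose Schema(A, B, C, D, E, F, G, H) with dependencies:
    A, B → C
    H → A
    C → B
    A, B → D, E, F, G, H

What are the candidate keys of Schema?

{A, B}, {A, C}, {B, H}, {C, H}

{A, B}⁺ = {A, B, C, D, E, F, G, H}, which is every attribute, so {A, B} is a candidate key.
{A, C}⁺ = {A, B, C, D, E, F, G, H}, which is every attribute, so {A, C} is a candidate key.
{B, H}⁺ = {A, B, C, D, E, F, G, H}, which is every attribute, so {B, H} is a candidate key.
{C, H}⁺ = {A, B, C, D, E, F, G, H}, which is every attribute, so {C, H} is a candidate key.
These are minimal and exhaustive — every other superkey contains one of them.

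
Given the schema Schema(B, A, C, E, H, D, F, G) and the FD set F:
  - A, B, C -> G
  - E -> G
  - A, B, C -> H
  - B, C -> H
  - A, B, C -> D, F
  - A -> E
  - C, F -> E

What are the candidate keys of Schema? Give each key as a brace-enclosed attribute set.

{A, B, C} never appear on the right of any FD, so every key must include all of them.
{A, B, C} is a candidate key since {A, B, C}⁺ = {A, B, C, D, E, F, G, H} covers every attribute.
No other minimal set has full closure, so this is the only candidate key.

{A, B, C}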